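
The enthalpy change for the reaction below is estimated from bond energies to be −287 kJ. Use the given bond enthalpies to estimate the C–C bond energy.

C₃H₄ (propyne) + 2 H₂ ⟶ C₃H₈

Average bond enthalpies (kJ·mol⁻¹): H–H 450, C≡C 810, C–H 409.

Let D be the C–C bond energy.
Σ(broken) = 1×810 + 1×D + 4×409 + 2×450 = 3346 + D
Σ(formed) = 2×D + 8×409 = 3272 + 2D
ΔH = Σ(broken) − Σ(formed) = (3346 + D) − (3272 + 2D) = +74 − D
Setting this equal to −287 kJ gives D = 361 kJ/mol.

D(C–C) ≈ 361 kJ/mol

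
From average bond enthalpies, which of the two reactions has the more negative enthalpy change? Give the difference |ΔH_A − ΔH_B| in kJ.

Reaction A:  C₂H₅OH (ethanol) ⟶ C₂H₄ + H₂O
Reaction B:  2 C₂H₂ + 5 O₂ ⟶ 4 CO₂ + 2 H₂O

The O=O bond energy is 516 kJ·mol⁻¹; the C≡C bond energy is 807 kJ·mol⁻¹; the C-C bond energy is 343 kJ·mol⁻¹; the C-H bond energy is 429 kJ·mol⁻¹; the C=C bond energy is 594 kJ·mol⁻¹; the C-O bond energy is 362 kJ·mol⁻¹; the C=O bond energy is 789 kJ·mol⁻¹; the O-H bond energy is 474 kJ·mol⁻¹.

Reaction A:
  Bonds broken (reactants):
    C-C: 1 × 343 = 343
    C-H: 5 × 429 = 2145
    C-O: 1 × 362 = 362
    O-H: 1 × 474 = 474
    Σ(broken) = 3324 kJ
  Bonds formed (products):
    C-H: 4 × 429 = 1716
    C=C: 1 × 594 = 594
    O-H: 2 × 474 = 948
    Σ(formed) = 3258 kJ
  ΔH_A = 3324 − 3258 = +66 kJ
Reaction B:
  Bonds broken (reactants):
    C≡C: 2 × 807 = 1614
    C-H: 4 × 429 = 1716
    O=O: 5 × 516 = 2580
    Σ(broken) = 5910 kJ
  Bonds formed (products):
    C=O: 8 × 789 = 6312
    O-H: 4 × 474 = 1896
    Σ(formed) = 8208 kJ
  ΔH_B = 5910 − 8208 = −2298 kJ
ΔH_A − ΔH_B = +2364 kJ, so reaction B has the more negative ΔH; |ΔH_A − ΔH_B| = 2364 kJ.

Reaction B, by 2364 kJ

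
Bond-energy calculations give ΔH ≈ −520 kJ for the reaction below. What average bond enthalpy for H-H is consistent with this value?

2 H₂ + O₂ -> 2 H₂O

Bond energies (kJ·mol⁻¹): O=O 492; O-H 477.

Let D be the H-H bond energy.
Σ(broken) = 2×D + 1×492 = 492 + 2D
Σ(formed) = 4×477 = 1908
ΔH = Σ(broken) − Σ(formed) = (492 + 2D) − (1908) = −1416 + 2D
Setting this equal to −520 kJ gives 2D = 896, so D = 448 kJ/mol.

D(H-H) ≈ 448 kJ/mol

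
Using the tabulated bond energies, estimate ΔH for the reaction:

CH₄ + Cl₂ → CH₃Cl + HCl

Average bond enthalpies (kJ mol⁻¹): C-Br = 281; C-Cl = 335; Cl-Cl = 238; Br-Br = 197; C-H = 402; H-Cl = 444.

Bonds broken (reactants):
  C-H: 4 × 402 = 1608
  Cl-Cl: 1 × 238 = 238
  Σ(broken) = 1846 kJ
Bonds formed (products):
  C-Cl: 1 × 335 = 335
  C-H: 3 × 402 = 1206
  H-Cl: 1 × 444 = 444
  Σ(formed) = 1985 kJ
ΔH = Σ(broken) − Σ(formed) = 1846 − 1985 = −139 kJ

ΔH ≈ −139 kJ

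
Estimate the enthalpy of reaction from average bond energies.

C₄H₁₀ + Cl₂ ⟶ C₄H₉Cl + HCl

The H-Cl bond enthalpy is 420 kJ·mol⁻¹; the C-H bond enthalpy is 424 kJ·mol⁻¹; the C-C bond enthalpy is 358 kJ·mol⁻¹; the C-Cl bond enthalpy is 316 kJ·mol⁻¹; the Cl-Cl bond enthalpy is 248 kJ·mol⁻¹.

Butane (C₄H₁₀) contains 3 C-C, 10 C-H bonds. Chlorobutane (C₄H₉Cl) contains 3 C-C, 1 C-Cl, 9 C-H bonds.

ΔH ≈ −64 kJ

Bonds broken (reactants):
  C-C: 3 × 358 = 1074
  C-H: 10 × 424 = 4240
  Cl-Cl: 1 × 248 = 248
  Σ(broken) = 5562 kJ
Bonds formed (products):
  C-C: 3 × 358 = 1074
  C-Cl: 1 × 316 = 316
  C-H: 9 × 424 = 3816
  H-Cl: 1 × 420 = 420
  Σ(formed) = 5626 kJ
ΔH = Σ(broken) − Σ(formed) = 5562 − 5626 = −64 kJ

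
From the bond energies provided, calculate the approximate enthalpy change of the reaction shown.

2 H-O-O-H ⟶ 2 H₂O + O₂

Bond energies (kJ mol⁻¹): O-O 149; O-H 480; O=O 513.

Bonds broken (reactants):
  O-H: 4 × 480 = 1920
  O-O: 2 × 149 = 298
  Σ(broken) = 2218 kJ
Bonds formed (products):
  O-H: 4 × 480 = 1920
  O=O: 1 × 513 = 513
  Σ(formed) = 2433 kJ
ΔH = Σ(broken) − Σ(formed) = 2218 − 2433 = −215 kJ

ΔH ≈ −215 kJ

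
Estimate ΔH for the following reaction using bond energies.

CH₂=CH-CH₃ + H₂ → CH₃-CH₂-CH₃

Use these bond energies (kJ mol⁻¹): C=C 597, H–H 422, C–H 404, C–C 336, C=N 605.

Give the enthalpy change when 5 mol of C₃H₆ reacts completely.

Bonds broken (reactants):
  C–C: 1 × 336 = 336
  C–H: 6 × 404 = 2424
  C=C: 1 × 597 = 597
  H–H: 1 × 422 = 422
  Σ(broken) = 3779 kJ
Bonds formed (products):
  C–C: 2 × 336 = 672
  C–H: 8 × 404 = 3232
  Σ(formed) = 3904 kJ
ΔH = Σ(broken) − Σ(formed) = 3779 − 3904 = −125 kJ
For 5× the reaction as written: 5 × (−125) = −625 kJ

ΔH = −625 kJ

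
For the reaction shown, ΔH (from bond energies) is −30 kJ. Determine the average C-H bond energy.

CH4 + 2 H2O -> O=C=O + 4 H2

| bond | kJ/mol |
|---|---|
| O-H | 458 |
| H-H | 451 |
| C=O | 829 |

Let D be the C-H bond energy.
Σ(broken) = 4×D + 4×458 = 1832 + 4D
Σ(formed) = 2×829 + 4×451 = 3462
ΔH = Σ(broken) − Σ(formed) = (1832 + 4D) − (3462) = −1630 + 4D
Setting this equal to −30 kJ gives 4D = 1600, so D = 400 kJ/mol.

D(C-H) ≈ 400 kJ/mol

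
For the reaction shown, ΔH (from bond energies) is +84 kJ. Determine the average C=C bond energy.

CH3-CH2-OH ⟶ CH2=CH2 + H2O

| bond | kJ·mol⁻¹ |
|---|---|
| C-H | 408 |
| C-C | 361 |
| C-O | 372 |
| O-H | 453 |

D(C=C) ≈ 604 kJ/mol

Let D be the C=C bond energy.
Σ(broken) = 1×361 + 5×408 + 1×372 + 1×453 = 3226
Σ(formed) = 4×408 + 1×D + 2×453 = 2538 + D
ΔH = Σ(broken) − Σ(formed) = (3226) − (2538 + D) = +688 − D
Setting this equal to +84 kJ gives D = 604 kJ/mol.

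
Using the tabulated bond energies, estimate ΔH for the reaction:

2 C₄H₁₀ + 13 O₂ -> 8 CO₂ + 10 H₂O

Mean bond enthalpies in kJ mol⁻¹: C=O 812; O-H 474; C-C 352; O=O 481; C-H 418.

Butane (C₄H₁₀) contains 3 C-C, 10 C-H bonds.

ΔH ≈ −5747 kJ

Bonds broken (reactants):
  C-C: 6 × 352 = 2112
  C-H: 20 × 418 = 8360
  O=O: 13 × 481 = 6253
  Σ(broken) = 16725 kJ
Bonds formed (products):
  C=O: 16 × 812 = 12992
  O-H: 20 × 474 = 9480
  Σ(formed) = 22472 kJ
ΔH = Σ(broken) − Σ(formed) = 16725 − 22472 = −5747 kJ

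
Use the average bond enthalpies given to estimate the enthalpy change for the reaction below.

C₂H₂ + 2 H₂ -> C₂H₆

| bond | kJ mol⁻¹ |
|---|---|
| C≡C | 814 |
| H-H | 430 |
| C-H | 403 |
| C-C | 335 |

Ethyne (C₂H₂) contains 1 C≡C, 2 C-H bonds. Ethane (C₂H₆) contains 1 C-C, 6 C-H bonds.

ΔH ≈ −273 kJ

Bonds broken (reactants):
  C≡C: 1 × 814 = 814
  C-H: 2 × 403 = 806
  H-H: 2 × 430 = 860
  Σ(broken) = 2480 kJ
Bonds formed (products):
  C-C: 1 × 335 = 335
  C-H: 6 × 403 = 2418
  Σ(formed) = 2753 kJ
ΔH = Σ(broken) − Σ(formed) = 2480 − 2753 = −273 kJ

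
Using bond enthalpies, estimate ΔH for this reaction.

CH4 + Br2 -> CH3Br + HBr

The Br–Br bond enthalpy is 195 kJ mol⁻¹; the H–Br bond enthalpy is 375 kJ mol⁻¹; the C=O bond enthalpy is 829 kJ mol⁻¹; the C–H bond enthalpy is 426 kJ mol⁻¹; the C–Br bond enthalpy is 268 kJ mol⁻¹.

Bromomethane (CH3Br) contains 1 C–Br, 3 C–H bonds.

ΔH ≈ −22 kJ

Bonds broken (reactants):
  Br–Br: 1 × 195 = 195
  C–H: 4 × 426 = 1704
  Σ(broken) = 1899 kJ
Bonds formed (products):
  C–Br: 1 × 268 = 268
  C–H: 3 × 426 = 1278
  H–Br: 1 × 375 = 375
  Σ(formed) = 1921 kJ
ΔH = Σ(broken) − Σ(formed) = 1899 − 1921 = −22 kJ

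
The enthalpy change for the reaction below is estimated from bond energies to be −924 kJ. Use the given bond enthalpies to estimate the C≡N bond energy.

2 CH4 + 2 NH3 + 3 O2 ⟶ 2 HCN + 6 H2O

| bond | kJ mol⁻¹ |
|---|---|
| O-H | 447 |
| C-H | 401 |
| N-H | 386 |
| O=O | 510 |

D(C≡N) ≈ 906 kJ/mol

Let D be the C≡N bond energy.
Σ(broken) = 8×401 + 6×386 + 3×510 = 7054
Σ(formed) = 2×D + 2×401 + 12×447 = 6166 + 2D
ΔH = Σ(broken) − Σ(formed) = (7054) − (6166 + 2D) = +888 − 2D
Setting this equal to −924 kJ gives 2D = 1812, so D = 906 kJ/mol.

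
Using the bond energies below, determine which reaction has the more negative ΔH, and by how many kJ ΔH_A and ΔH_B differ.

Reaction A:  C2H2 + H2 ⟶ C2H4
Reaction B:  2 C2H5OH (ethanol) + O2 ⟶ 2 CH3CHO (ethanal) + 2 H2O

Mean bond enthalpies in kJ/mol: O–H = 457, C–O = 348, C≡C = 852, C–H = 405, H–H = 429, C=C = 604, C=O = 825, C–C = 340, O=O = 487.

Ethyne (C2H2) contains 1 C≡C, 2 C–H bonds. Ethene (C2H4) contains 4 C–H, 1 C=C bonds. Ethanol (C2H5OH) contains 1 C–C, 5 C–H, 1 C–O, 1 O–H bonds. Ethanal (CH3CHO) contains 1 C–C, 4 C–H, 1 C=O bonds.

Reaction A:
  Bonds broken (reactants):
    C≡C: 1 × 852 = 852
    C–H: 2 × 405 = 810
    H–H: 1 × 429 = 429
    Σ(broken) = 2091 kJ
  Bonds formed (products):
    C–H: 4 × 405 = 1620
    C=C: 1 × 604 = 604
    Σ(formed) = 2224 kJ
  ΔH_A = 2091 − 2224 = −133 kJ
Reaction B:
  Bonds broken (reactants):
    C–C: 2 × 340 = 680
    C–H: 10 × 405 = 4050
    C–O: 2 × 348 = 696
    O–H: 2 × 457 = 914
    O=O: 1 × 487 = 487
    Σ(broken) = 6827 kJ
  Bonds formed (products):
    C–C: 2 × 340 = 680
    C–H: 8 × 405 = 3240
    C=O: 2 × 825 = 1650
    O–H: 4 × 457 = 1828
    Σ(formed) = 7398 kJ
  ΔH_B = 6827 − 7398 = −571 kJ
ΔH_A − ΔH_B = +438 kJ, so reaction B has the more negative ΔH; |ΔH_A − ΔH_B| = 438 kJ.

Reaction B, by 438 kJ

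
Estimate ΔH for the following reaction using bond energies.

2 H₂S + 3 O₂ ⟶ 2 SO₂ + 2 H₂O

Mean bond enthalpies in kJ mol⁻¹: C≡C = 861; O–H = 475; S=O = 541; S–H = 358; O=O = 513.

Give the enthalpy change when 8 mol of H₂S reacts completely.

Bonds broken (reactants):
  O=O: 3 × 513 = 1539
  S–H: 4 × 358 = 1432
  Σ(broken) = 2971 kJ
Bonds formed (products):
  O–H: 4 × 475 = 1900
  S=O: 4 × 541 = 2164
  Σ(formed) = 4064 kJ
ΔH = Σ(broken) − Σ(formed) = 2971 − 4064 = −1093 kJ
For 4× the reaction as written: 4 × (−1093) = −4372 kJ

ΔH = −4372 kJ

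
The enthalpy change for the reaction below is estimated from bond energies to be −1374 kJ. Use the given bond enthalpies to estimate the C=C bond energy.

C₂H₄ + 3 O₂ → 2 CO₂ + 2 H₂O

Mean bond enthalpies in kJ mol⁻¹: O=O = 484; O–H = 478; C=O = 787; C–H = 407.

D(C=C) ≈ 606 kJ/mol

Let D be the C=C bond energy.
Σ(broken) = 4×407 + 1×D + 3×484 = 3080 + D
Σ(formed) = 4×787 + 4×478 = 5060
ΔH = Σ(broken) − Σ(formed) = (3080 + D) − (5060) = −1980 + D
Setting this equal to −1374 kJ gives D = 606 kJ/mol.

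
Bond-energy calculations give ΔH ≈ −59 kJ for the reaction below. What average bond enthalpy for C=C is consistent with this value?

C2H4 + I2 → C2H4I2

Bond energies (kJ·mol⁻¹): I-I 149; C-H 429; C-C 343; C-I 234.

D(C=C) ≈ 603 kJ/mol

Let D be the C=C bond energy.
Σ(broken) = 4×429 + 1×D + 1×149 = 1865 + D
Σ(formed) = 1×343 + 4×429 + 2×234 = 2527
ΔH = Σ(broken) − Σ(formed) = (1865 + D) − (2527) = −662 + D
Setting this equal to −59 kJ gives D = 603 kJ/mol.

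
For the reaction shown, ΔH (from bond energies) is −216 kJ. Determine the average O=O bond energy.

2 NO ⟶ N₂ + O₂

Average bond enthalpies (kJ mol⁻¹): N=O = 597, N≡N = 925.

Let D be the O=O bond energy.
Σ(broken) = 2×597 = 1194
Σ(formed) = 1×925 + 1×D = 925 + D
ΔH = Σ(broken) − Σ(formed) = (1194) − (925 + D) = +269 − D
Setting this equal to −216 kJ gives D = 485 kJ/mol.

D(O=O) ≈ 485 kJ/mol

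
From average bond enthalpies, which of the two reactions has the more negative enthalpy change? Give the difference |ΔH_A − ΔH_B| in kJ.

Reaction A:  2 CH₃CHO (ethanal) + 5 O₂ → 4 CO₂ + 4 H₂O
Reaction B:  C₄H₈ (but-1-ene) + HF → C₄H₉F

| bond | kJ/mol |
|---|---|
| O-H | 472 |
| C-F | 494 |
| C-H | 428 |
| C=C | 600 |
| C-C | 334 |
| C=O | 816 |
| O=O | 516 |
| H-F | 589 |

Reaction A:
  Bonds broken (reactants):
    C-C: 2 × 334 = 668
    C-H: 8 × 428 = 3424
    C=O: 2 × 816 = 1632
    O=O: 5 × 516 = 2580
    Σ(broken) = 8304 kJ
  Bonds formed (products):
    C=O: 8 × 816 = 6528
    O-H: 8 × 472 = 3776
    Σ(formed) = 10304 kJ
  ΔH_A = 8304 − 10304 = −2000 kJ
Reaction B:
  Bonds broken (reactants):
    C-C: 2 × 334 = 668
    C-H: 8 × 428 = 3424
    C=C: 1 × 600 = 600
    H-F: 1 × 589 = 589
    Σ(broken) = 5281 kJ
  Bonds formed (products):
    C-C: 3 × 334 = 1002
    C-F: 1 × 494 = 494
    C-H: 9 × 428 = 3852
    Σ(formed) = 5348 kJ
  ΔH_B = 5281 − 5348 = −67 kJ
ΔH_A − ΔH_B = −1933 kJ, so reaction A has the more negative ΔH; |ΔH_A − ΔH_B| = 1933 kJ.

Reaction A, by 1933 kJ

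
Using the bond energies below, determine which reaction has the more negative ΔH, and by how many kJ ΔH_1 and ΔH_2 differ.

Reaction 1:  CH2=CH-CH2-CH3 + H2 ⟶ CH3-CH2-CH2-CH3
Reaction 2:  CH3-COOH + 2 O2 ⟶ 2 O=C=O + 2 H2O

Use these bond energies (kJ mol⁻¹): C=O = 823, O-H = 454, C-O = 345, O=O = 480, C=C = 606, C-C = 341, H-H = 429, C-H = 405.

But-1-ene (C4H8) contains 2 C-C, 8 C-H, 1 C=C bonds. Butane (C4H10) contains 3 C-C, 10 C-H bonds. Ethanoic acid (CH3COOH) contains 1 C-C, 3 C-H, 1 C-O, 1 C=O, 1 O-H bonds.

Reaction 1:
  Bonds broken (reactants):
    C-C: 2 × 341 = 682
    C-H: 8 × 405 = 3240
    C=C: 1 × 606 = 606
    H-H: 1 × 429 = 429
    Σ(broken) = 4957 kJ
  Bonds formed (products):
    C-C: 3 × 341 = 1023
    C-H: 10 × 405 = 4050
    Σ(formed) = 5073 kJ
  ΔH_1 = 4957 − 5073 = −116 kJ
Reaction 2:
  Bonds broken (reactants):
    C-C: 1 × 341 = 341
    C-H: 3 × 405 = 1215
    C-O: 1 × 345 = 345
    C=O: 1 × 823 = 823
    O-H: 1 × 454 = 454
    O=O: 2 × 480 = 960
    Σ(broken) = 4138 kJ
  Bonds formed (products):
    C=O: 4 × 823 = 3292
    O-H: 4 × 454 = 1816
    Σ(formed) = 5108 kJ
  ΔH_2 = 4138 − 5108 = −970 kJ
ΔH_1 − ΔH_2 = +854 kJ, so reaction 2 has the more negative ΔH; |ΔH_1 − ΔH_2| = 854 kJ.

Reaction 2, by 854 kJ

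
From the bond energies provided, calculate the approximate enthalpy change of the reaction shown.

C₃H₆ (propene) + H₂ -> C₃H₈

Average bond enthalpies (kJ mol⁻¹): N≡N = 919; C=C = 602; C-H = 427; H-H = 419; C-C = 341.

ΔH ≈ −174 kJ

Bonds broken (reactants):
  C-C: 1 × 341 = 341
  C-H: 6 × 427 = 2562
  C=C: 1 × 602 = 602
  H-H: 1 × 419 = 419
  Σ(broken) = 3924 kJ
Bonds formed (products):
  C-C: 2 × 341 = 682
  C-H: 8 × 427 = 3416
  Σ(formed) = 4098 kJ
ΔH = Σ(broken) − Σ(formed) = 3924 − 4098 = −174 kJ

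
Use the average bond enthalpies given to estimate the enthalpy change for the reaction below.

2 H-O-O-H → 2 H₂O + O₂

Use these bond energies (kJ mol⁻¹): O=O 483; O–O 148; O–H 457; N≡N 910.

Bonds broken (reactants):
  O–H: 4 × 457 = 1828
  O–O: 2 × 148 = 296
  Σ(broken) = 2124 kJ
Bonds formed (products):
  O–H: 4 × 457 = 1828
  O=O: 1 × 483 = 483
  Σ(formed) = 2311 kJ
ΔH = Σ(broken) − Σ(formed) = 2124 − 2311 = −187 kJ

ΔH ≈ −187 kJ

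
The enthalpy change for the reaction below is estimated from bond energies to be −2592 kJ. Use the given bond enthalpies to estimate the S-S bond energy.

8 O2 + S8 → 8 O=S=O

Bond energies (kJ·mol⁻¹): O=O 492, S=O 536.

Let D be the S-S bond energy.
Σ(broken) = 8×492 + 8×D = 3936 + 8D
Σ(formed) = 16×536 = 8576
ΔH = Σ(broken) − Σ(formed) = (3936 + 8D) − (8576) = −4640 + 8D
Setting this equal to −2592 kJ gives 8D = 2048, so D = 256 kJ/mol.

D(S-S) ≈ 256 kJ/mol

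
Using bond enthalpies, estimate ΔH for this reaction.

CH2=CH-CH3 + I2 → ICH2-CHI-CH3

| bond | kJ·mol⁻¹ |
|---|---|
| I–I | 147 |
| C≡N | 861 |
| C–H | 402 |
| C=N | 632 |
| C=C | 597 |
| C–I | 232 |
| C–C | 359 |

ΔH ≈ −79 kJ

Bonds broken (reactants):
  C–C: 1 × 359 = 359
  C–H: 6 × 402 = 2412
  C=C: 1 × 597 = 597
  I–I: 1 × 147 = 147
  Σ(broken) = 3515 kJ
Bonds formed (products):
  C–C: 2 × 359 = 718
  C–H: 6 × 402 = 2412
  C–I: 2 × 232 = 464
  Σ(formed) = 3594 kJ
ΔH = Σ(broken) − Σ(formed) = 3515 − 3594 = −79 kJ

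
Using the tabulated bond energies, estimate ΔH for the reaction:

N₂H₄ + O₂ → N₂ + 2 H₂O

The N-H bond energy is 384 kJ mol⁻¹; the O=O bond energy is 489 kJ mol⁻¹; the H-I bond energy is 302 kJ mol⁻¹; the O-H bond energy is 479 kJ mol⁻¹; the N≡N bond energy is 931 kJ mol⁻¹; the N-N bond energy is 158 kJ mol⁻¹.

ΔH ≈ −664 kJ

Bonds broken (reactants):
  N-H: 4 × 384 = 1536
  N-N: 1 × 158 = 158
  O=O: 1 × 489 = 489
  Σ(broken) = 2183 kJ
Bonds formed (products):
  N≡N: 1 × 931 = 931
  O-H: 4 × 479 = 1916
  Σ(formed) = 2847 kJ
ΔH = Σ(broken) − Σ(formed) = 2183 − 2847 = −664 kJ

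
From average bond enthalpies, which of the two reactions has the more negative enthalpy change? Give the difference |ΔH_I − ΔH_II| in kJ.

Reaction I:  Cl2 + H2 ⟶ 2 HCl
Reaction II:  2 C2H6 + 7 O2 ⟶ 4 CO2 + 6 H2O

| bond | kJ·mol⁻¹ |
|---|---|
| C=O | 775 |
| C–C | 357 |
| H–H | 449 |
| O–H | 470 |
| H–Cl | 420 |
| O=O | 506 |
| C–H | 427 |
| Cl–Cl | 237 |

Reaction I:
  Bonds broken (reactants):
    Cl–Cl: 1 × 237 = 237
    H–H: 1 × 449 = 449
    Σ(broken) = 686 kJ
  Bonds formed (products):
    H–Cl: 2 × 420 = 840
    Σ(formed) = 840 kJ
  ΔH_I = 686 − 840 = −154 kJ
Reaction II:
  Bonds broken (reactants):
    C–C: 2 × 357 = 714
    C–H: 12 × 427 = 5124
    O=O: 7 × 506 = 3542
    Σ(broken) = 9380 kJ
  Bonds formed (products):
    C=O: 8 × 775 = 6200
    O–H: 12 × 470 = 5640
    Σ(formed) = 11840 kJ
  ΔH_II = 9380 − 11840 = −2460 kJ
ΔH_I − ΔH_II = +2306 kJ, so reaction II has the more negative ΔH; |ΔH_I − ΔH_II| = 2306 kJ.

Reaction II, by 2306 kJ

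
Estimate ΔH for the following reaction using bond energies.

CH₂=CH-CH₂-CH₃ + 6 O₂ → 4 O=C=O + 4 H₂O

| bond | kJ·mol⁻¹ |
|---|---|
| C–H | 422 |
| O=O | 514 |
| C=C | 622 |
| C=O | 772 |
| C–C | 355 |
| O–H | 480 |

Bonds broken (reactants):
  C–C: 2 × 355 = 710
  C–H: 8 × 422 = 3376
  C=C: 1 × 622 = 622
  O=O: 6 × 514 = 3084
  Σ(broken) = 7792 kJ
Bonds formed (products):
  C=O: 8 × 772 = 6176
  O–H: 8 × 480 = 3840
  Σ(formed) = 10016 kJ
ΔH = Σ(broken) − Σ(formed) = 7792 − 10016 = −2224 kJ

ΔH ≈ −2224 kJ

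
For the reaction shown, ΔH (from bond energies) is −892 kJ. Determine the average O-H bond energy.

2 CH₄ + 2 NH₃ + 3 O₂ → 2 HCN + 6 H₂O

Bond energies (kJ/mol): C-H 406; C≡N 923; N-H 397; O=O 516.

Let D be the O-H bond energy.
Σ(broken) = 8×406 + 6×397 + 3×516 = 7178
Σ(formed) = 2×923 + 2×406 + 12×D = 2658 + 12D
ΔH = Σ(broken) − Σ(formed) = (7178) − (2658 + 12D) = +4520 − 12D
Setting this equal to −892 kJ gives 12D = 5412, so D = 451 kJ/mol.

D(O-H) ≈ 451 kJ/mol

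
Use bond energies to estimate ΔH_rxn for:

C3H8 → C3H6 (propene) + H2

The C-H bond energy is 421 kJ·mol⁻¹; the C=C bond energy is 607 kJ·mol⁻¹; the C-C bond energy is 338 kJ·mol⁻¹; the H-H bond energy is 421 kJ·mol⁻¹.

Bonds broken (reactants):
  C-C: 2 × 338 = 676
  C-H: 8 × 421 = 3368
  Σ(broken) = 4044 kJ
Bonds formed (products):
  C-C: 1 × 338 = 338
  C-H: 6 × 421 = 2526
  C=C: 1 × 607 = 607
  H-H: 1 × 421 = 421
  Σ(formed) = 3892 kJ
ΔH = Σ(broken) − Σ(formed) = 4044 − 3892 = +152 kJ

ΔH ≈ +152 kJ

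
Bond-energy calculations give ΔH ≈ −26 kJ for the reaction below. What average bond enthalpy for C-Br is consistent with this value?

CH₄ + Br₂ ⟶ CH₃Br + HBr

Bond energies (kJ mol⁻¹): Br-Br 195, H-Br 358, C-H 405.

Let D be the C-Br bond energy.
Σ(broken) = 1×195 + 4×405 = 1815
Σ(formed) = 1×D + 3×405 + 1×358 = 1573 + D
ΔH = Σ(broken) − Σ(formed) = (1815) − (1573 + D) = +242 − D
Setting this equal to −26 kJ gives D = 268 kJ/mol.

D(C-Br) ≈ 268 kJ/mol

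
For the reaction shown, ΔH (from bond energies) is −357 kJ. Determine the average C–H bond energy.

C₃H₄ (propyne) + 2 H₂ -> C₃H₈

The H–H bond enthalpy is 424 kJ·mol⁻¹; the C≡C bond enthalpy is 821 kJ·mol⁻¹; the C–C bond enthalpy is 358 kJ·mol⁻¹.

Let D be the C–H bond energy.
Σ(broken) = 1×821 + 1×358 + 4×D + 2×424 = 2027 + 4D
Σ(formed) = 2×358 + 8×D = 716 + 8D
ΔH = Σ(broken) − Σ(formed) = (2027 + 4D) − (716 + 8D) = +1311 − 4D
Setting this equal to −357 kJ gives 4D = 1668, so D = 417 kJ/mol.

D(C–H) ≈ 417 kJ/mol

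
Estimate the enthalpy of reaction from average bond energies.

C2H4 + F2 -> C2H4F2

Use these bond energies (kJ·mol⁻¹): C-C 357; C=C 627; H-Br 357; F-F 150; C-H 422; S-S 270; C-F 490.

ΔH ≈ −560 kJ

Bonds broken (reactants):
  C-H: 4 × 422 = 1688
  C=C: 1 × 627 = 627
  F-F: 1 × 150 = 150
  Σ(broken) = 2465 kJ
Bonds formed (products):
  C-C: 1 × 357 = 357
  C-F: 2 × 490 = 980
  C-H: 4 × 422 = 1688
  Σ(formed) = 3025 kJ
ΔH = Σ(broken) − Σ(formed) = 2465 − 3025 = −560 kJ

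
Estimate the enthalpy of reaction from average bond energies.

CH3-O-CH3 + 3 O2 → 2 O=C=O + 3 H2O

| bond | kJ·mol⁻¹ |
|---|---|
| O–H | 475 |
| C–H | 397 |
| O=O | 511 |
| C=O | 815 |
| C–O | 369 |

ΔH ≈ −1457 kJ

Bonds broken (reactants):
  C–H: 6 × 397 = 2382
  C–O: 2 × 369 = 738
  O=O: 3 × 511 = 1533
  Σ(broken) = 4653 kJ
Bonds formed (products):
  C=O: 4 × 815 = 3260
  O–H: 6 × 475 = 2850
  Σ(formed) = 6110 kJ
ΔH = Σ(broken) − Σ(formed) = 4653 − 6110 = −1457 kJ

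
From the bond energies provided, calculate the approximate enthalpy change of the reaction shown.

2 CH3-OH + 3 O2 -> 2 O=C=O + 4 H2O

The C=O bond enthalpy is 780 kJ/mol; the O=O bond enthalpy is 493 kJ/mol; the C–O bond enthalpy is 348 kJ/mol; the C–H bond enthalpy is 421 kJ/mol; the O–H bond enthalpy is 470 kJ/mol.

ΔH ≈ −1239 kJ

Bonds broken (reactants):
  C–H: 6 × 421 = 2526
  C–O: 2 × 348 = 696
  O–H: 2 × 470 = 940
  O=O: 3 × 493 = 1479
  Σ(broken) = 5641 kJ
Bonds formed (products):
  C=O: 4 × 780 = 3120
  O–H: 8 × 470 = 3760
  Σ(formed) = 6880 kJ
ΔH = Σ(broken) − Σ(formed) = 5641 − 6880 = −1239 kJ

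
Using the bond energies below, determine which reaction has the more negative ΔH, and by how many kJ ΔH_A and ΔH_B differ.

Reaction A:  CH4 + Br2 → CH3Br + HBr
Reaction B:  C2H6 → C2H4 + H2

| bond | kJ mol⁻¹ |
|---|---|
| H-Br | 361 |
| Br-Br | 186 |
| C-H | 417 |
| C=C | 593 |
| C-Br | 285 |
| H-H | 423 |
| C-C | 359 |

Reaction A:
  Bonds broken (reactants):
    Br-Br: 1 × 186 = 186
    C-H: 4 × 417 = 1668
    Σ(broken) = 1854 kJ
  Bonds formed (products):
    C-Br: 1 × 285 = 285
    C-H: 3 × 417 = 1251
    H-Br: 1 × 361 = 361
    Σ(formed) = 1897 kJ
  ΔH_A = 1854 − 1897 = −43 kJ
Reaction B:
  Bonds broken (reactants):
    C-C: 1 × 359 = 359
    C-H: 6 × 417 = 2502
    Σ(broken) = 2861 kJ
  Bonds formed (products):
    C-H: 4 × 417 = 1668
    C=C: 1 × 593 = 593
    H-H: 1 × 423 = 423
    Σ(formed) = 2684 kJ
  ΔH_B = 2861 − 2684 = +177 kJ
ΔH_A − ΔH_B = −220 kJ, so reaction A has the more negative ΔH; |ΔH_A − ΔH_B| = 220 kJ.

Reaction A, by 220 kJ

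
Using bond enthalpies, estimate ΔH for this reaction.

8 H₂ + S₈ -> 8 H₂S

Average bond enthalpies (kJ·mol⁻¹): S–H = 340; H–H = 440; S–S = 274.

Bonds broken (reactants):
  H–H: 8 × 440 = 3520
  S–S: 8 × 274 = 2192
  Σ(broken) = 5712 kJ
Bonds formed (products):
  S–H: 16 × 340 = 5440
  Σ(formed) = 5440 kJ
ΔH = Σ(broken) − Σ(formed) = 5712 − 5440 = +272 kJ

ΔH ≈ +272 kJ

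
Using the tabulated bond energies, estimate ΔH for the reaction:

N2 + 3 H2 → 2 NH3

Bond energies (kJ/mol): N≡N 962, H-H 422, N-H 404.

ΔH ≈ −196 kJ

Bonds broken (reactants):
  H-H: 3 × 422 = 1266
  N≡N: 1 × 962 = 962
  Σ(broken) = 2228 kJ
Bonds formed (products):
  N-H: 6 × 404 = 2424
  Σ(formed) = 2424 kJ
ΔH = Σ(broken) − Σ(formed) = 2228 − 2424 = −196 kJ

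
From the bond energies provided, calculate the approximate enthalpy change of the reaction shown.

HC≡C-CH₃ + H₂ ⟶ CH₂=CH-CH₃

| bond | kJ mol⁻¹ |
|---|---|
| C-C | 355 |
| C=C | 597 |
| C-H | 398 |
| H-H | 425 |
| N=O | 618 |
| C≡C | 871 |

Bonds broken (reactants):
  C≡C: 1 × 871 = 871
  C-C: 1 × 355 = 355
  C-H: 4 × 398 = 1592
  H-H: 1 × 425 = 425
  Σ(broken) = 3243 kJ
Bonds formed (products):
  C-C: 1 × 355 = 355
  C-H: 6 × 398 = 2388
  C=C: 1 × 597 = 597
  Σ(formed) = 3340 kJ
ΔH = Σ(broken) − Σ(formed) = 3243 − 3340 = −97 kJ

ΔH ≈ −97 kJ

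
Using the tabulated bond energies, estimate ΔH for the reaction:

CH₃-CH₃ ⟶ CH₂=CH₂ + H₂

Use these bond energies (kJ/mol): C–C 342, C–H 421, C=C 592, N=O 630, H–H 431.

ΔH ≈ +161 kJ

Bonds broken (reactants):
  C–C: 1 × 342 = 342
  C–H: 6 × 421 = 2526
  Σ(broken) = 2868 kJ
Bonds formed (products):
  C–H: 4 × 421 = 1684
  C=C: 1 × 592 = 592
  H–H: 1 × 431 = 431
  Σ(formed) = 2707 kJ
ΔH = Σ(broken) − Σ(formed) = 2868 − 2707 = +161 kJ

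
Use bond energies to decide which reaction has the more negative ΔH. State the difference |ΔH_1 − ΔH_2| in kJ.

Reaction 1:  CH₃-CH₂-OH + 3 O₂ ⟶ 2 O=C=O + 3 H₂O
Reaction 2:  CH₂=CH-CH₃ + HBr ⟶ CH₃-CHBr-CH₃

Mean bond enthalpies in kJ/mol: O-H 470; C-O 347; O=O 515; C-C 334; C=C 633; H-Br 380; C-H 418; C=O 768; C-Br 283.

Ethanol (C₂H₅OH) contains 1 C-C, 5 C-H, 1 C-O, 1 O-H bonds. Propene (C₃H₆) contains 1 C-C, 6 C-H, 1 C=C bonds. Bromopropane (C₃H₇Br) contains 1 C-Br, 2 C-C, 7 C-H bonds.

Reaction 1:
  Bonds broken (reactants):
    C-C: 1 × 334 = 334
    C-H: 5 × 418 = 2090
    C-O: 1 × 347 = 347
    O-H: 1 × 470 = 470
    O=O: 3 × 515 = 1545
    Σ(broken) = 4786 kJ
  Bonds formed (products):
    C=O: 4 × 768 = 3072
    O-H: 6 × 470 = 2820
    Σ(formed) = 5892 kJ
  ΔH_1 = 4786 − 5892 = −1106 kJ
Reaction 2:
  Bonds broken (reactants):
    C-C: 1 × 334 = 334
    C-H: 6 × 418 = 2508
    C=C: 1 × 633 = 633
    H-Br: 1 × 380 = 380
    Σ(broken) = 3855 kJ
  Bonds formed (products):
    C-Br: 1 × 283 = 283
    C-C: 2 × 334 = 668
    C-H: 7 × 418 = 2926
    Σ(formed) = 3877 kJ
  ΔH_2 = 3855 − 3877 = −22 kJ
ΔH_1 − ΔH_2 = −1084 kJ, so reaction 1 has the more negative ΔH; |ΔH_1 − ΔH_2| = 1084 kJ.

Reaction 1, by 1084 kJ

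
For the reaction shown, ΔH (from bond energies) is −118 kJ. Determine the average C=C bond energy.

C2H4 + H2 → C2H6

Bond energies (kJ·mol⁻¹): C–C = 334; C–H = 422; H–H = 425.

Let D be the C=C bond energy.
Σ(broken) = 4×422 + 1×D + 1×425 = 2113 + D
Σ(formed) = 1×334 + 6×422 = 2866
ΔH = Σ(broken) − Σ(formed) = (2113 + D) − (2866) = −753 + D
Setting this equal to −118 kJ gives D = 635 kJ/mol.

D(C=C) ≈ 635 kJ/mol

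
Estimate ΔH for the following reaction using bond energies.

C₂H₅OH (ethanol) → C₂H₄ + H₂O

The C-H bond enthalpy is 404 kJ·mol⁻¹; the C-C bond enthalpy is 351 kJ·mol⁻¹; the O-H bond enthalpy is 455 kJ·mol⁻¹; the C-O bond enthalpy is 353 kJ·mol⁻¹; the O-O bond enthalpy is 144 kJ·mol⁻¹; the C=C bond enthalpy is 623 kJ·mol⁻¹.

Bonds broken (reactants):
  C-C: 1 × 351 = 351
  C-H: 5 × 404 = 2020
  C-O: 1 × 353 = 353
  O-H: 1 × 455 = 455
  Σ(broken) = 3179 kJ
Bonds formed (products):
  C-H: 4 × 404 = 1616
  C=C: 1 × 623 = 623
  O-H: 2 × 455 = 910
  Σ(formed) = 3149 kJ
ΔH = Σ(broken) − Σ(formed) = 3179 − 3149 = +30 kJ

ΔH ≈ +30 kJ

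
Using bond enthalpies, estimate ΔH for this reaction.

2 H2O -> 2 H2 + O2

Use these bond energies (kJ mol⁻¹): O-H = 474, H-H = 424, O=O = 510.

ΔH ≈ +538 kJ

Bonds broken (reactants):
  O-H: 4 × 474 = 1896
  Σ(broken) = 1896 kJ
Bonds formed (products):
  H-H: 2 × 424 = 848
  O=O: 1 × 510 = 510
  Σ(formed) = 1358 kJ
ΔH = Σ(broken) − Σ(formed) = 1896 − 1358 = +538 kJ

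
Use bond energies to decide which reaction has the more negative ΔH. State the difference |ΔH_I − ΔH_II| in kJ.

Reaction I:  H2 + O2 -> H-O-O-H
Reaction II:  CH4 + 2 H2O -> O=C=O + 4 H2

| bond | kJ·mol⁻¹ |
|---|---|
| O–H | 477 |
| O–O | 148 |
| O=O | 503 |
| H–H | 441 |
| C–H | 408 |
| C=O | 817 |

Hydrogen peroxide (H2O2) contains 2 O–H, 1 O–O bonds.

Reaction I:
  Bonds broken (reactants):
    H–H: 1 × 441 = 441
    O=O: 1 × 503 = 503
    Σ(broken) = 944 kJ
  Bonds formed (products):
    O–H: 2 × 477 = 954
    O–O: 1 × 148 = 148
    Σ(formed) = 1102 kJ
  ΔH_I = 944 − 1102 = −158 kJ
Reaction II:
  Bonds broken (reactants):
    C–H: 4 × 408 = 1632
    O–H: 4 × 477 = 1908
    Σ(broken) = 3540 kJ
  Bonds formed (products):
    C=O: 2 × 817 = 1634
    H–H: 4 × 441 = 1764
    Σ(formed) = 3398 kJ
  ΔH_II = 3540 − 3398 = +142 kJ
ΔH_I − ΔH_II = −300 kJ, so reaction I has the more negative ΔH; |ΔH_I − ΔH_II| = 300 kJ.

Reaction I, by 300 kJ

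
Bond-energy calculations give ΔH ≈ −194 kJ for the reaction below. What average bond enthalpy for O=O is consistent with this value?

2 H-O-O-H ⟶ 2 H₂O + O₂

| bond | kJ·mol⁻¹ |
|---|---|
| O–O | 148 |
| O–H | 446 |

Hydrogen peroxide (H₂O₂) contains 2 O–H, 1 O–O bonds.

D(O=O) ≈ 490 kJ/mol

Let D be the O=O bond energy.
Σ(broken) = 4×446 + 2×148 = 2080
Σ(formed) = 4×446 + 1×D = 1784 + D
ΔH = Σ(broken) − Σ(formed) = (2080) − (1784 + D) = +296 − D
Setting this equal to −194 kJ gives D = 490 kJ/mol.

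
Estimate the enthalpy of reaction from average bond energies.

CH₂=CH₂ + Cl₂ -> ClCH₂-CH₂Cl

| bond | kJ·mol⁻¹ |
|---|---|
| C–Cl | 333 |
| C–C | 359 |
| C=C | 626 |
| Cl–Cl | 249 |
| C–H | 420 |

Bonds broken (reactants):
  C–H: 4 × 420 = 1680
  C=C: 1 × 626 = 626
  Cl–Cl: 1 × 249 = 249
  Σ(broken) = 2555 kJ
Bonds formed (products):
  C–C: 1 × 359 = 359
  C–Cl: 2 × 333 = 666
  C–H: 4 × 420 = 1680
  Σ(formed) = 2705 kJ
ΔH = Σ(broken) − Σ(formed) = 2555 − 2705 = −150 kJ

ΔH ≈ −150 kJ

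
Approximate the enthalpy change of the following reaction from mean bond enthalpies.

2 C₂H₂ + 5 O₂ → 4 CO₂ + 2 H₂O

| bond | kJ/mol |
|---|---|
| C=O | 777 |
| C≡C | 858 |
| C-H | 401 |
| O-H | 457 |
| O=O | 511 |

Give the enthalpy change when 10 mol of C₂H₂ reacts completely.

Bonds broken (reactants):
  C≡C: 2 × 858 = 1716
  C-H: 4 × 401 = 1604
  O=O: 5 × 511 = 2555
  Σ(broken) = 5875 kJ
Bonds formed (products):
  C=O: 8 × 777 = 6216
  O-H: 4 × 457 = 1828
  Σ(formed) = 8044 kJ
ΔH = Σ(broken) − Σ(formed) = 5875 − 8044 = −2169 kJ
For 5× the reaction as written: 5 × (−2169) = −10845 kJ

ΔH = −10845 kJ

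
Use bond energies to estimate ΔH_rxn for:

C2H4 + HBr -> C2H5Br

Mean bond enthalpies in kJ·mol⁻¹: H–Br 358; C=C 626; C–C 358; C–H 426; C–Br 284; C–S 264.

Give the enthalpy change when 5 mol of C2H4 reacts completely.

Bonds broken (reactants):
  C–H: 4 × 426 = 1704
  C=C: 1 × 626 = 626
  H–Br: 1 × 358 = 358
  Σ(broken) = 2688 kJ
Bonds formed (products):
  C–Br: 1 × 284 = 284
  C–C: 1 × 358 = 358
  C–H: 5 × 426 = 2130
  Σ(formed) = 2772 kJ
ΔH = Σ(broken) − Σ(formed) = 2688 − 2772 = −84 kJ
For 5× the reaction as written: 5 × (−84) = −420 kJ

ΔH = −420 kJ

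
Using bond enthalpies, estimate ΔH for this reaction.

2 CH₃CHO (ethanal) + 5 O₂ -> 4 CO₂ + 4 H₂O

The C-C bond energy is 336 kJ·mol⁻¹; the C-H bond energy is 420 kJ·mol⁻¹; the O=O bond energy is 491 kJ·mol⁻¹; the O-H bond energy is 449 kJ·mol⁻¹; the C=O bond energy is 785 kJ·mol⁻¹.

Bonds broken (reactants):
  C-C: 2 × 336 = 672
  C-H: 8 × 420 = 3360
  C=O: 2 × 785 = 1570
  O=O: 5 × 491 = 2455
  Σ(broken) = 8057 kJ
Bonds formed (products):
  C=O: 8 × 785 = 6280
  O-H: 8 × 449 = 3592
  Σ(formed) = 9872 kJ
ΔH = Σ(broken) − Σ(formed) = 8057 − 9872 = −1815 kJ

ΔH ≈ −1815 kJ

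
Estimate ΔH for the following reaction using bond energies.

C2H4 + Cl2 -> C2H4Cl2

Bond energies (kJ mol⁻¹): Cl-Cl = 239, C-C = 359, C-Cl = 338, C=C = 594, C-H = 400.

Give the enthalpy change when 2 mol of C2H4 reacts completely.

ΔH = −404 kJ

Bonds broken (reactants):
  C-H: 4 × 400 = 1600
  C=C: 1 × 594 = 594
  Cl-Cl: 1 × 239 = 239
  Σ(broken) = 2433 kJ
Bonds formed (products):
  C-C: 1 × 359 = 359
  C-Cl: 2 × 338 = 676
  C-H: 4 × 400 = 1600
  Σ(formed) = 2635 kJ
ΔH = Σ(broken) − Σ(formed) = 2433 − 2635 = −202 kJ
For 2× the reaction as written: 2 × (−202) = −404 kJ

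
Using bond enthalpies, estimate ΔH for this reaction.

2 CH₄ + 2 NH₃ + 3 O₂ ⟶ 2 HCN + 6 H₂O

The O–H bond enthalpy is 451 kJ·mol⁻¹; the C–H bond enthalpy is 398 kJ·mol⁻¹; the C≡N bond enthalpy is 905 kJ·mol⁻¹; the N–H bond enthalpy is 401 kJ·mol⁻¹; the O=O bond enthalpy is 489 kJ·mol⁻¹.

Bonds broken (reactants):
  C–H: 8 × 398 = 3184
  N–H: 6 × 401 = 2406
  O=O: 3 × 489 = 1467
  Σ(broken) = 7057 kJ
Bonds formed (products):
  C≡N: 2 × 905 = 1810
  C–H: 2 × 398 = 796
  O–H: 12 × 451 = 5412
  Σ(formed) = 8018 kJ
ΔH = Σ(broken) − Σ(formed) = 7057 − 8018 = −961 kJ

ΔH ≈ −961 kJ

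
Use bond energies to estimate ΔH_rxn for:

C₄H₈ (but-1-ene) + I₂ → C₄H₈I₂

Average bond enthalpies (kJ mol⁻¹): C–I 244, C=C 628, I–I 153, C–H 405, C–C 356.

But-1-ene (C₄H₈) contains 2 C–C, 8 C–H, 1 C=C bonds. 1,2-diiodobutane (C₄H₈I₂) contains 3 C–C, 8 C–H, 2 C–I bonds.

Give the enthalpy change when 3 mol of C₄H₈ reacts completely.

ΔH = −189 kJ

Bonds broken (reactants):
  C–C: 2 × 356 = 712
  C–H: 8 × 405 = 3240
  C=C: 1 × 628 = 628
  I–I: 1 × 153 = 153
  Σ(broken) = 4733 kJ
Bonds formed (products):
  C–C: 3 × 356 = 1068
  C–H: 8 × 405 = 3240
  C–I: 2 × 244 = 488
  Σ(formed) = 4796 kJ
ΔH = Σ(broken) − Σ(formed) = 4733 − 4796 = −63 kJ
For 3× the reaction as written: 3 × (−63) = −189 kJ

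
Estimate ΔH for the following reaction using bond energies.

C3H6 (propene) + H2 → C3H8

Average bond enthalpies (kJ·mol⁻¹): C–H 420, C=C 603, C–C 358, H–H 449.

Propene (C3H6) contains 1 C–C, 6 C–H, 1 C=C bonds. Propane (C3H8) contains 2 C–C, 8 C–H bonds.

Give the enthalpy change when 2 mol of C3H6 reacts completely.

ΔH = −292 kJ

Bonds broken (reactants):
  C–C: 1 × 358 = 358
  C–H: 6 × 420 = 2520
  C=C: 1 × 603 = 603
  H–H: 1 × 449 = 449
  Σ(broken) = 3930 kJ
Bonds formed (products):
  C–C: 2 × 358 = 716
  C–H: 8 × 420 = 3360
  Σ(formed) = 4076 kJ
ΔH = Σ(broken) − Σ(formed) = 3930 − 4076 = −146 kJ
For 2× the reaction as written: 2 × (−146) = −292 kJ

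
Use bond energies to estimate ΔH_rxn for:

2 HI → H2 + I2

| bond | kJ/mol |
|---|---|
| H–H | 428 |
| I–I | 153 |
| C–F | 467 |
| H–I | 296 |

Bonds broken (reactants):
  H–I: 2 × 296 = 592
  Σ(broken) = 592 kJ
Bonds formed (products):
  H–H: 1 × 428 = 428
  I–I: 1 × 153 = 153
  Σ(formed) = 581 kJ
ΔH = Σ(broken) − Σ(formed) = 592 − 581 = +11 kJ

ΔH ≈ +11 kJ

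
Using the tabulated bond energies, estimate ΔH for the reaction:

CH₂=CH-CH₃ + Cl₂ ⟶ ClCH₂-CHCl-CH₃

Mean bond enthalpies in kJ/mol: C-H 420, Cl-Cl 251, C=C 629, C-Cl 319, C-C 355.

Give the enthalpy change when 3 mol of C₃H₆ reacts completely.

Bonds broken (reactants):
  C-C: 1 × 355 = 355
  C-H: 6 × 420 = 2520
  C=C: 1 × 629 = 629
  Cl-Cl: 1 × 251 = 251
  Σ(broken) = 3755 kJ
Bonds formed (products):
  C-C: 2 × 355 = 710
  C-Cl: 2 × 319 = 638
  C-H: 6 × 420 = 2520
  Σ(formed) = 3868 kJ
ΔH = Σ(broken) − Σ(formed) = 3755 − 3868 = −113 kJ
For 3× the reaction as written: 3 × (−113) = −339 kJ

ΔH = −339 kJ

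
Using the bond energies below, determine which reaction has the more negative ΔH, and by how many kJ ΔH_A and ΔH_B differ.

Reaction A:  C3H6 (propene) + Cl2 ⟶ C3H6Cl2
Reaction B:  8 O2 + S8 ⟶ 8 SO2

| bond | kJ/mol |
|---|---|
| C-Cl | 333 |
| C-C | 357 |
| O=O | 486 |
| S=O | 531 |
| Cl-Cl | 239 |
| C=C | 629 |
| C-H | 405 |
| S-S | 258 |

Reaction A:
  Bonds broken (reactants):
    C-C: 1 × 357 = 357
    C-H: 6 × 405 = 2430
    C=C: 1 × 629 = 629
    Cl-Cl: 1 × 239 = 239
    Σ(broken) = 3655 kJ
  Bonds formed (products):
    C-C: 2 × 357 = 714
    C-Cl: 2 × 333 = 666
    C-H: 6 × 405 = 2430
    Σ(formed) = 3810 kJ
  ΔH_A = 3655 − 3810 = −155 kJ
Reaction B:
  Bonds broken (reactants):
    O=O: 8 × 486 = 3888
    S-S: 8 × 258 = 2064
    Σ(broken) = 5952 kJ
  Bonds formed (products):
    S=O: 16 × 531 = 8496
    Σ(formed) = 8496 kJ
  ΔH_B = 5952 − 8496 = −2544 kJ
ΔH_A − ΔH_B = +2389 kJ, so reaction B has the more negative ΔH; |ΔH_A − ΔH_B| = 2389 kJ.

Reaction B, by 2389 kJ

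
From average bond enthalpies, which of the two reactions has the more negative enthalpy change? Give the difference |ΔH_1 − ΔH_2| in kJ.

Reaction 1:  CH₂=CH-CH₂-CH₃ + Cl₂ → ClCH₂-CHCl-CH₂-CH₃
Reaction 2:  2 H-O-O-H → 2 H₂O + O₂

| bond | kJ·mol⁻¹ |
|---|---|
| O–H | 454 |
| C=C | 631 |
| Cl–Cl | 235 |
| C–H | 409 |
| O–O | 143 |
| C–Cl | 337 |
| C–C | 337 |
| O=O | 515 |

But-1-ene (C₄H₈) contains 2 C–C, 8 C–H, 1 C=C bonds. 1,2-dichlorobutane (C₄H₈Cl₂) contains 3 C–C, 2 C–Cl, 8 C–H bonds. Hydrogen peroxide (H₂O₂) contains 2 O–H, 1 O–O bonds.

Reaction 2, by 84 kJ

Reaction 1:
  Bonds broken (reactants):
    C–C: 2 × 337 = 674
    C–H: 8 × 409 = 3272
    C=C: 1 × 631 = 631
    Cl–Cl: 1 × 235 = 235
    Σ(broken) = 4812 kJ
  Bonds formed (products):
    C–C: 3 × 337 = 1011
    C–Cl: 2 × 337 = 674
    C–H: 8 × 409 = 3272
    Σ(formed) = 4957 kJ
  ΔH_1 = 4812 − 4957 = −145 kJ
Reaction 2:
  Bonds broken (reactants):
    O–H: 4 × 454 = 1816
    O–O: 2 × 143 = 286
    Σ(broken) = 2102 kJ
  Bonds formed (products):
    O–H: 4 × 454 = 1816
    O=O: 1 × 515 = 515
    Σ(formed) = 2331 kJ
  ΔH_2 = 2102 − 2331 = −229 kJ
ΔH_1 − ΔH_2 = +84 kJ, so reaction 2 has the more negative ΔH; |ΔH_1 − ΔH_2| = 84 kJ.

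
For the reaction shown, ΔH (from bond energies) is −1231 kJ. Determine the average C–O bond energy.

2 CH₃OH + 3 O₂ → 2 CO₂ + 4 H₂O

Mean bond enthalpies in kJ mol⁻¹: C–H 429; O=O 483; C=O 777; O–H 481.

Let D be the C–O bond energy.
Σ(broken) = 6×429 + 2×D + 2×481 + 3×483 = 4985 + 2D
Σ(formed) = 4×777 + 8×481 = 6956
ΔH = Σ(broken) − Σ(formed) = (4985 + 2D) − (6956) = −1971 + 2D
Setting this equal to −1231 kJ gives 2D = 740, so D = 370 kJ/mol.

D(C–O) ≈ 370 kJ/mol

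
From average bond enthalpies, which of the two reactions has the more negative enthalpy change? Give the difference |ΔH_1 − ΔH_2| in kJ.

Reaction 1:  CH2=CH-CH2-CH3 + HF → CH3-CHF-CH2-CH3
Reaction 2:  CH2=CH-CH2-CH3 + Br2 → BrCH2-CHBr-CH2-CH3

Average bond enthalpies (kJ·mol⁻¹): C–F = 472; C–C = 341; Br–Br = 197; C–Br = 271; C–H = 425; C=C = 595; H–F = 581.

Reaction 1:
  Bonds broken (reactants):
    C–C: 2 × 341 = 682
    C–H: 8 × 425 = 3400
    C=C: 1 × 595 = 595
    H–F: 1 × 581 = 581
    Σ(broken) = 5258 kJ
  Bonds formed (products):
    C–C: 3 × 341 = 1023
    C–F: 1 × 472 = 472
    C–H: 9 × 425 = 3825
    Σ(formed) = 5320 kJ
  ΔH_1 = 5258 − 5320 = −62 kJ
Reaction 2:
  Bonds broken (reactants):
    Br–Br: 1 × 197 = 197
    C–C: 2 × 341 = 682
    C–H: 8 × 425 = 3400
    C=C: 1 × 595 = 595
    Σ(broken) = 4874 kJ
  Bonds formed (products):
    C–Br: 2 × 271 = 542
    C–C: 3 × 341 = 1023
    C–H: 8 × 425 = 3400
    Σ(formed) = 4965 kJ
  ΔH_2 = 4874 − 4965 = −91 kJ
ΔH_1 − ΔH_2 = +29 kJ, so reaction 2 has the more negative ΔH; |ΔH_1 − ΔH_2| = 29 kJ.

Reaction 2, by 29 kJ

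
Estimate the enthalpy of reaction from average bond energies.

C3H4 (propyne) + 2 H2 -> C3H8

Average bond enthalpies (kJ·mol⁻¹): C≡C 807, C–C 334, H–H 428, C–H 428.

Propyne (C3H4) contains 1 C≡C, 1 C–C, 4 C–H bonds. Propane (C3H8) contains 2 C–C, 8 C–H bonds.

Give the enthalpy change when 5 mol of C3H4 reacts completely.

ΔH = −1915 kJ

Bonds broken (reactants):
  C≡C: 1 × 807 = 807
  C–C: 1 × 334 = 334
  C–H: 4 × 428 = 1712
  H–H: 2 × 428 = 856
  Σ(broken) = 3709 kJ
Bonds formed (products):
  C–C: 2 × 334 = 668
  C–H: 8 × 428 = 3424
  Σ(formed) = 4092 kJ
ΔH = Σ(broken) − Σ(formed) = 3709 − 4092 = −383 kJ
For 5× the reaction as written: 5 × (−383) = −1915 kJ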